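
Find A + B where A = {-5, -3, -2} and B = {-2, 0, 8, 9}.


A + B = {a + b : a ∈ A, b ∈ B}.
Enumerate all |A|·|B| = 3·4 = 12 pairs (a, b) and collect distinct sums.
a = -5: -5+-2=-7, -5+0=-5, -5+8=3, -5+9=4
a = -3: -3+-2=-5, -3+0=-3, -3+8=5, -3+9=6
a = -2: -2+-2=-4, -2+0=-2, -2+8=6, -2+9=7
Collecting distinct sums: A + B = {-7, -5, -4, -3, -2, 3, 4, 5, 6, 7}
|A + B| = 10

A + B = {-7, -5, -4, -3, -2, 3, 4, 5, 6, 7}


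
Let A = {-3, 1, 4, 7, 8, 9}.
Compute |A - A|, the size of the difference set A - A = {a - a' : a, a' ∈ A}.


A - A = {a - a' : a, a' ∈ A}; |A| = 6.
Bounds: 2|A|-1 ≤ |A - A| ≤ |A|² - |A| + 1, i.e. 11 ≤ |A - A| ≤ 31.
Note: 0 ∈ A - A always (from a - a). The set is symmetric: if d ∈ A - A then -d ∈ A - A.
Enumerate nonzero differences d = a - a' with a > a' (then include -d):
Positive differences: {1, 2, 3, 4, 5, 6, 7, 8, 10, 11, 12}
Full difference set: {0} ∪ (positive diffs) ∪ (negative diffs).
|A - A| = 1 + 2·11 = 23 (matches direct enumeration: 23).

|A - A| = 23


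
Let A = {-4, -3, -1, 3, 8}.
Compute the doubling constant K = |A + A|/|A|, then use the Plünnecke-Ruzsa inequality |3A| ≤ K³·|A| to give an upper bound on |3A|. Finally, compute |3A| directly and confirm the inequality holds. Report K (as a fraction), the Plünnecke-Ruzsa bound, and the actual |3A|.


|A| = 5.
Step 1: Compute A + A by enumerating all 25 pairs.
A + A = {-8, -7, -6, -5, -4, -2, -1, 0, 2, 4, 5, 6, 7, 11, 16}, so |A + A| = 15.
Step 2: Doubling constant K = |A + A|/|A| = 15/5 = 15/5 ≈ 3.0000.
Step 3: Plünnecke-Ruzsa gives |3A| ≤ K³·|A| = (3.0000)³ · 5 ≈ 135.0000.
Step 4: Compute 3A = A + A + A directly by enumerating all triples (a,b,c) ∈ A³; |3A| = 29.
Step 5: Check 29 ≤ 135.0000? Yes ✓.

K = 15/5, Plünnecke-Ruzsa bound K³|A| ≈ 135.0000, |3A| = 29, inequality holds.


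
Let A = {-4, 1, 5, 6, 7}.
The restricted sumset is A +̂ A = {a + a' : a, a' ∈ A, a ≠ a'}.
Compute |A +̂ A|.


Restricted sumset: A +̂ A = {a + a' : a ∈ A, a' ∈ A, a ≠ a'}.
Equivalently, take A + A and drop any sum 2a that is achievable ONLY as a + a for a ∈ A (i.e. sums representable only with equal summands).
Enumerate pairs (a, a') with a < a' (symmetric, so each unordered pair gives one sum; this covers all a ≠ a'):
  -4 + 1 = -3
  -4 + 5 = 1
  -4 + 6 = 2
  -4 + 7 = 3
  1 + 5 = 6
  1 + 6 = 7
  1 + 7 = 8
  5 + 6 = 11
  5 + 7 = 12
  6 + 7 = 13
Collected distinct sums: {-3, 1, 2, 3, 6, 7, 8, 11, 12, 13}
|A +̂ A| = 10
(Reference bound: |A +̂ A| ≥ 2|A| - 3 for |A| ≥ 2, with |A| = 5 giving ≥ 7.)

|A +̂ A| = 10


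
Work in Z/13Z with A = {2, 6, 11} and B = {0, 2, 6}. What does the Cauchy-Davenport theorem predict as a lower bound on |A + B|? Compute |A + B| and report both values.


Cauchy-Davenport: |A + B| ≥ min(p, |A| + |B| - 1) for A, B nonempty in Z/pZ.
|A| = 3, |B| = 3, p = 13.
CD lower bound = min(13, 3 + 3 - 1) = min(13, 5) = 5.
Compute A + B mod 13 directly:
a = 2: 2+0=2, 2+2=4, 2+6=8
a = 6: 6+0=6, 6+2=8, 6+6=12
a = 11: 11+0=11, 11+2=0, 11+6=4
A + B = {0, 2, 4, 6, 8, 11, 12}, so |A + B| = 7.
Verify: 7 ≥ 5? Yes ✓.

CD lower bound = 5, actual |A + B| = 7.


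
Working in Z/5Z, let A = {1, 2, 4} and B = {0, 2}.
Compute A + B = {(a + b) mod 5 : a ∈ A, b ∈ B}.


Work in Z/5Z: reduce every sum a + b modulo 5.
Enumerate all 6 pairs:
a = 1: 1+0=1, 1+2=3
a = 2: 2+0=2, 2+2=4
a = 4: 4+0=4, 4+2=1
Distinct residues collected: {1, 2, 3, 4}
|A + B| = 4 (out of 5 total residues).

A + B = {1, 2, 3, 4}


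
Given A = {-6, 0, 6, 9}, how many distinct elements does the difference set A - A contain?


A - A = {a - a' : a, a' ∈ A}; |A| = 4.
Bounds: 2|A|-1 ≤ |A - A| ≤ |A|² - |A| + 1, i.e. 7 ≤ |A - A| ≤ 13.
Note: 0 ∈ A - A always (from a - a). The set is symmetric: if d ∈ A - A then -d ∈ A - A.
Enumerate nonzero differences d = a - a' with a > a' (then include -d):
Positive differences: {3, 6, 9, 12, 15}
Full difference set: {0} ∪ (positive diffs) ∪ (negative diffs).
|A - A| = 1 + 2·5 = 11 (matches direct enumeration: 11).

|A - A| = 11


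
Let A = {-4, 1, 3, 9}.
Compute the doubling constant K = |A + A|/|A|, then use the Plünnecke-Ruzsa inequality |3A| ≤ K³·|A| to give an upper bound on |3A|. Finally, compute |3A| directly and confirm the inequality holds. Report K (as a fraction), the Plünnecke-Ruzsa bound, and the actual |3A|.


|A| = 4.
Step 1: Compute A + A by enumerating all 16 pairs.
A + A = {-8, -3, -1, 2, 4, 5, 6, 10, 12, 18}, so |A + A| = 10.
Step 2: Doubling constant K = |A + A|/|A| = 10/4 = 10/4 ≈ 2.5000.
Step 3: Plünnecke-Ruzsa gives |3A| ≤ K³·|A| = (2.5000)³ · 4 ≈ 62.5000.
Step 4: Compute 3A = A + A + A directly by enumerating all triples (a,b,c) ∈ A³; |3A| = 20.
Step 5: Check 20 ≤ 62.5000? Yes ✓.

K = 10/4, Plünnecke-Ruzsa bound K³|A| ≈ 62.5000, |3A| = 20, inequality holds.


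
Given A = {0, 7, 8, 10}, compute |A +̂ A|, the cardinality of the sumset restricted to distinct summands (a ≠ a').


Restricted sumset: A +̂ A = {a + a' : a ∈ A, a' ∈ A, a ≠ a'}.
Equivalently, take A + A and drop any sum 2a that is achievable ONLY as a + a for a ∈ A (i.e. sums representable only with equal summands).
Enumerate pairs (a, a') with a < a' (symmetric, so each unordered pair gives one sum; this covers all a ≠ a'):
  0 + 7 = 7
  0 + 8 = 8
  0 + 10 = 10
  7 + 8 = 15
  7 + 10 = 17
  8 + 10 = 18
Collected distinct sums: {7, 8, 10, 15, 17, 18}
|A +̂ A| = 6
(Reference bound: |A +̂ A| ≥ 2|A| - 3 for |A| ≥ 2, with |A| = 4 giving ≥ 5.)

|A +̂ A| = 6


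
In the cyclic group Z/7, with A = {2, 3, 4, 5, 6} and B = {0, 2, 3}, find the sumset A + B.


Work in Z/7Z: reduce every sum a + b modulo 7.
Enumerate all 15 pairs:
a = 2: 2+0=2, 2+2=4, 2+3=5
a = 3: 3+0=3, 3+2=5, 3+3=6
a = 4: 4+0=4, 4+2=6, 4+3=0
a = 5: 5+0=5, 5+2=0, 5+3=1
a = 6: 6+0=6, 6+2=1, 6+3=2
Distinct residues collected: {0, 1, 2, 3, 4, 5, 6}
|A + B| = 7 (out of 7 total residues).

A + B = {0, 1, 2, 3, 4, 5, 6}


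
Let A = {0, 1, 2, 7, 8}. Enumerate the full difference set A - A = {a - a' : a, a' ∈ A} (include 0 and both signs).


A - A = {a - a' : a, a' ∈ A}.
Compute a - a' for each ordered pair (a, a'):
a = 0: 0-0=0, 0-1=-1, 0-2=-2, 0-7=-7, 0-8=-8
a = 1: 1-0=1, 1-1=0, 1-2=-1, 1-7=-6, 1-8=-7
a = 2: 2-0=2, 2-1=1, 2-2=0, 2-7=-5, 2-8=-6
a = 7: 7-0=7, 7-1=6, 7-2=5, 7-7=0, 7-8=-1
a = 8: 8-0=8, 8-1=7, 8-2=6, 8-7=1, 8-8=0
Collecting distinct values (and noting 0 appears from a-a):
A - A = {-8, -7, -6, -5, -2, -1, 0, 1, 2, 5, 6, 7, 8}
|A - A| = 13

A - A = {-8, -7, -6, -5, -2, -1, 0, 1, 2, 5, 6, 7, 8}


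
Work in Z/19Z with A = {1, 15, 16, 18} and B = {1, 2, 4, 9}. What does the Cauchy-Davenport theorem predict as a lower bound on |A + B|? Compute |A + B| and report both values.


Cauchy-Davenport: |A + B| ≥ min(p, |A| + |B| - 1) for A, B nonempty in Z/pZ.
|A| = 4, |B| = 4, p = 19.
CD lower bound = min(19, 4 + 4 - 1) = min(19, 7) = 7.
Compute A + B mod 19 directly:
a = 1: 1+1=2, 1+2=3, 1+4=5, 1+9=10
a = 15: 15+1=16, 15+2=17, 15+4=0, 15+9=5
a = 16: 16+1=17, 16+2=18, 16+4=1, 16+9=6
a = 18: 18+1=0, 18+2=1, 18+4=3, 18+9=8
A + B = {0, 1, 2, 3, 5, 6, 8, 10, 16, 17, 18}, so |A + B| = 11.
Verify: 11 ≥ 7? Yes ✓.

CD lower bound = 7, actual |A + B| = 11.


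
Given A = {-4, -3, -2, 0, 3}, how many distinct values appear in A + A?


A + A = {a + a' : a, a' ∈ A}; |A| = 5.
General bounds: 2|A| - 1 ≤ |A + A| ≤ |A|(|A|+1)/2, i.e. 9 ≤ |A + A| ≤ 15.
Lower bound 2|A|-1 is attained iff A is an arithmetic progression.
Enumerate sums a + a' for a ≤ a' (symmetric, so this suffices):
a = -4: -4+-4=-8, -4+-3=-7, -4+-2=-6, -4+0=-4, -4+3=-1
a = -3: -3+-3=-6, -3+-2=-5, -3+0=-3, -3+3=0
a = -2: -2+-2=-4, -2+0=-2, -2+3=1
a = 0: 0+0=0, 0+3=3
a = 3: 3+3=6
Distinct sums: {-8, -7, -6, -5, -4, -3, -2, -1, 0, 1, 3, 6}
|A + A| = 12

|A + A| = 12


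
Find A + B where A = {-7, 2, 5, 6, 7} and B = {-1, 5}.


A + B = {a + b : a ∈ A, b ∈ B}.
Enumerate all |A|·|B| = 5·2 = 10 pairs (a, b) and collect distinct sums.
a = -7: -7+-1=-8, -7+5=-2
a = 2: 2+-1=1, 2+5=7
a = 5: 5+-1=4, 5+5=10
a = 6: 6+-1=5, 6+5=11
a = 7: 7+-1=6, 7+5=12
Collecting distinct sums: A + B = {-8, -2, 1, 4, 5, 6, 7, 10, 11, 12}
|A + B| = 10

A + B = {-8, -2, 1, 4, 5, 6, 7, 10, 11, 12}


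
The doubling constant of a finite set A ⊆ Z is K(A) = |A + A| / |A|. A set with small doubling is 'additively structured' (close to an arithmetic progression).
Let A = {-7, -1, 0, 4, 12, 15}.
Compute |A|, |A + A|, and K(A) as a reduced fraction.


|A| = 6.
Compute A + A by enumerating all 36 pairs.
A + A = {-14, -8, -7, -3, -2, -1, 0, 3, 4, 5, 8, 11, 12, 14, 15, 16, 19, 24, 27, 30}, so |A + A| = 20.
K = |A + A| / |A| = 20/6 = 10/3 ≈ 3.3333.
Reference: AP of size 6 gives K = 11/6 ≈ 1.8333; a fully generic set of size 6 gives K ≈ 3.5000.

|A| = 6, |A + A| = 20, K = 20/6 = 10/3.


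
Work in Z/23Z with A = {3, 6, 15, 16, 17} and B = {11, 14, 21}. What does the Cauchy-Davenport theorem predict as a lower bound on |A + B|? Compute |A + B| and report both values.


Cauchy-Davenport: |A + B| ≥ min(p, |A| + |B| - 1) for A, B nonempty in Z/pZ.
|A| = 5, |B| = 3, p = 23.
CD lower bound = min(23, 5 + 3 - 1) = min(23, 7) = 7.
Compute A + B mod 23 directly:
a = 3: 3+11=14, 3+14=17, 3+21=1
a = 6: 6+11=17, 6+14=20, 6+21=4
a = 15: 15+11=3, 15+14=6, 15+21=13
a = 16: 16+11=4, 16+14=7, 16+21=14
a = 17: 17+11=5, 17+14=8, 17+21=15
A + B = {1, 3, 4, 5, 6, 7, 8, 13, 14, 15, 17, 20}, so |A + B| = 12.
Verify: 12 ≥ 7? Yes ✓.

CD lower bound = 7, actual |A + B| = 12.


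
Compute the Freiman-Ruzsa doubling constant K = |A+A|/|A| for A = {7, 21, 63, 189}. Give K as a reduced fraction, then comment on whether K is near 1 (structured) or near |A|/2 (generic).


|A| = 4.
Compute A + A by enumerating all 16 pairs.
A + A = {14, 28, 42, 70, 84, 126, 196, 210, 252, 378}, so |A + A| = 10.
K = |A + A| / |A| = 10/4 = 5/2 ≈ 2.5000.
Reference: AP of size 4 gives K = 7/4 ≈ 1.7500; a fully generic set of size 4 gives K ≈ 2.5000.

|A| = 4, |A + A| = 10, K = 10/4 = 5/2.


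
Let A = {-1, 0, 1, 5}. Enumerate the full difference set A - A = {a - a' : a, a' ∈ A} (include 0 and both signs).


A - A = {a - a' : a, a' ∈ A}.
Compute a - a' for each ordered pair (a, a'):
a = -1: -1--1=0, -1-0=-1, -1-1=-2, -1-5=-6
a = 0: 0--1=1, 0-0=0, 0-1=-1, 0-5=-5
a = 1: 1--1=2, 1-0=1, 1-1=0, 1-5=-4
a = 5: 5--1=6, 5-0=5, 5-1=4, 5-5=0
Collecting distinct values (and noting 0 appears from a-a):
A - A = {-6, -5, -4, -2, -1, 0, 1, 2, 4, 5, 6}
|A - A| = 11

A - A = {-6, -5, -4, -2, -1, 0, 1, 2, 4, 5, 6}


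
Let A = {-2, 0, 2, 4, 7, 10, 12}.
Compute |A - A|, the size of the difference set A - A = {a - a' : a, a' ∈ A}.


A - A = {a - a' : a, a' ∈ A}; |A| = 7.
Bounds: 2|A|-1 ≤ |A - A| ≤ |A|² - |A| + 1, i.e. 13 ≤ |A - A| ≤ 43.
Note: 0 ∈ A - A always (from a - a). The set is symmetric: if d ∈ A - A then -d ∈ A - A.
Enumerate nonzero differences d = a - a' with a > a' (then include -d):
Positive differences: {2, 3, 4, 5, 6, 7, 8, 9, 10, 12, 14}
Full difference set: {0} ∪ (positive diffs) ∪ (negative diffs).
|A - A| = 1 + 2·11 = 23 (matches direct enumeration: 23).

|A - A| = 23


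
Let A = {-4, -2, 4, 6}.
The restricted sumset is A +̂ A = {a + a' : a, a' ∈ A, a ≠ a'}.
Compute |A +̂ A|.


Restricted sumset: A +̂ A = {a + a' : a ∈ A, a' ∈ A, a ≠ a'}.
Equivalently, take A + A and drop any sum 2a that is achievable ONLY as a + a for a ∈ A (i.e. sums representable only with equal summands).
Enumerate pairs (a, a') with a < a' (symmetric, so each unordered pair gives one sum; this covers all a ≠ a'):
  -4 + -2 = -6
  -4 + 4 = 0
  -4 + 6 = 2
  -2 + 4 = 2
  -2 + 6 = 4
  4 + 6 = 10
Collected distinct sums: {-6, 0, 2, 4, 10}
|A +̂ A| = 5
(Reference bound: |A +̂ A| ≥ 2|A| - 3 for |A| ≥ 2, with |A| = 4 giving ≥ 5.)

|A +̂ A| = 5


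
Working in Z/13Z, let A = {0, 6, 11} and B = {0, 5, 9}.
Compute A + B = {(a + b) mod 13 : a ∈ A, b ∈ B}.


Work in Z/13Z: reduce every sum a + b modulo 13.
Enumerate all 9 pairs:
a = 0: 0+0=0, 0+5=5, 0+9=9
a = 6: 6+0=6, 6+5=11, 6+9=2
a = 11: 11+0=11, 11+5=3, 11+9=7
Distinct residues collected: {0, 2, 3, 5, 6, 7, 9, 11}
|A + B| = 8 (out of 13 total residues).

A + B = {0, 2, 3, 5, 6, 7, 9, 11}


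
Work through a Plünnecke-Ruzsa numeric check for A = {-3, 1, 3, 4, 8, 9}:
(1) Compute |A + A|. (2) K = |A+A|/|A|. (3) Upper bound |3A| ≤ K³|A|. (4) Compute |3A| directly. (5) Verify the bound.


|A| = 6.
Step 1: Compute A + A by enumerating all 36 pairs.
A + A = {-6, -2, 0, 1, 2, 4, 5, 6, 7, 8, 9, 10, 11, 12, 13, 16, 17, 18}, so |A + A| = 18.
Step 2: Doubling constant K = |A + A|/|A| = 18/6 = 18/6 ≈ 3.0000.
Step 3: Plünnecke-Ruzsa gives |3A| ≤ K³·|A| = (3.0000)³ · 6 ≈ 162.0000.
Step 4: Compute 3A = A + A + A directly by enumerating all triples (a,b,c) ∈ A³; |3A| = 31.
Step 5: Check 31 ≤ 162.0000? Yes ✓.

K = 18/6, Plünnecke-Ruzsa bound K³|A| ≈ 162.0000, |3A| = 31, inequality holds.


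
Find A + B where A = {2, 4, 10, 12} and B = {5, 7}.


A + B = {a + b : a ∈ A, b ∈ B}.
Enumerate all |A|·|B| = 4·2 = 8 pairs (a, b) and collect distinct sums.
a = 2: 2+5=7, 2+7=9
a = 4: 4+5=9, 4+7=11
a = 10: 10+5=15, 10+7=17
a = 12: 12+5=17, 12+7=19
Collecting distinct sums: A + B = {7, 9, 11, 15, 17, 19}
|A + B| = 6

A + B = {7, 9, 11, 15, 17, 19}


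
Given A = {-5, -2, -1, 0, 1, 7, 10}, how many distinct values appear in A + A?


A + A = {a + a' : a, a' ∈ A}; |A| = 7.
General bounds: 2|A| - 1 ≤ |A + A| ≤ |A|(|A|+1)/2, i.e. 13 ≤ |A + A| ≤ 28.
Lower bound 2|A|-1 is attained iff A is an arithmetic progression.
Enumerate sums a + a' for a ≤ a' (symmetric, so this suffices):
a = -5: -5+-5=-10, -5+-2=-7, -5+-1=-6, -5+0=-5, -5+1=-4, -5+7=2, -5+10=5
a = -2: -2+-2=-4, -2+-1=-3, -2+0=-2, -2+1=-1, -2+7=5, -2+10=8
a = -1: -1+-1=-2, -1+0=-1, -1+1=0, -1+7=6, -1+10=9
a = 0: 0+0=0, 0+1=1, 0+7=7, 0+10=10
a = 1: 1+1=2, 1+7=8, 1+10=11
a = 7: 7+7=14, 7+10=17
a = 10: 10+10=20
Distinct sums: {-10, -7, -6, -5, -4, -3, -2, -1, 0, 1, 2, 5, 6, 7, 8, 9, 10, 11, 14, 17, 20}
|A + A| = 21

|A + A| = 21


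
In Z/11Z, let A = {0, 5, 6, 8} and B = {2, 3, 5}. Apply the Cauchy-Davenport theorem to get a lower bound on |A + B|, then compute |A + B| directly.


Cauchy-Davenport: |A + B| ≥ min(p, |A| + |B| - 1) for A, B nonempty in Z/pZ.
|A| = 4, |B| = 3, p = 11.
CD lower bound = min(11, 4 + 3 - 1) = min(11, 6) = 6.
Compute A + B mod 11 directly:
a = 0: 0+2=2, 0+3=3, 0+5=5
a = 5: 5+2=7, 5+3=8, 5+5=10
a = 6: 6+2=8, 6+3=9, 6+5=0
a = 8: 8+2=10, 8+3=0, 8+5=2
A + B = {0, 2, 3, 5, 7, 8, 9, 10}, so |A + B| = 8.
Verify: 8 ≥ 6? Yes ✓.

CD lower bound = 6, actual |A + B| = 8.


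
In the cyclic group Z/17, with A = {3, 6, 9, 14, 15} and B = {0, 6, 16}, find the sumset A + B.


Work in Z/17Z: reduce every sum a + b modulo 17.
Enumerate all 15 pairs:
a = 3: 3+0=3, 3+6=9, 3+16=2
a = 6: 6+0=6, 6+6=12, 6+16=5
a = 9: 9+0=9, 9+6=15, 9+16=8
a = 14: 14+0=14, 14+6=3, 14+16=13
a = 15: 15+0=15, 15+6=4, 15+16=14
Distinct residues collected: {2, 3, 4, 5, 6, 8, 9, 12, 13, 14, 15}
|A + B| = 11 (out of 17 total residues).

A + B = {2, 3, 4, 5, 6, 8, 9, 12, 13, 14, 15}


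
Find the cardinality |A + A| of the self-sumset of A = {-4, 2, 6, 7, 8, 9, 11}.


A + A = {a + a' : a, a' ∈ A}; |A| = 7.
General bounds: 2|A| - 1 ≤ |A + A| ≤ |A|(|A|+1)/2, i.e. 13 ≤ |A + A| ≤ 28.
Lower bound 2|A|-1 is attained iff A is an arithmetic progression.
Enumerate sums a + a' for a ≤ a' (symmetric, so this suffices):
a = -4: -4+-4=-8, -4+2=-2, -4+6=2, -4+7=3, -4+8=4, -4+9=5, -4+11=7
a = 2: 2+2=4, 2+6=8, 2+7=9, 2+8=10, 2+9=11, 2+11=13
a = 6: 6+6=12, 6+7=13, 6+8=14, 6+9=15, 6+11=17
a = 7: 7+7=14, 7+8=15, 7+9=16, 7+11=18
a = 8: 8+8=16, 8+9=17, 8+11=19
a = 9: 9+9=18, 9+11=20
a = 11: 11+11=22
Distinct sums: {-8, -2, 2, 3, 4, 5, 7, 8, 9, 10, 11, 12, 13, 14, 15, 16, 17, 18, 19, 20, 22}
|A + A| = 21

|A + A| = 21


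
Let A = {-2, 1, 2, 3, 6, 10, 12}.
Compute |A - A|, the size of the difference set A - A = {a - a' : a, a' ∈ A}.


A - A = {a - a' : a, a' ∈ A}; |A| = 7.
Bounds: 2|A|-1 ≤ |A - A| ≤ |A|² - |A| + 1, i.e. 13 ≤ |A - A| ≤ 43.
Note: 0 ∈ A - A always (from a - a). The set is symmetric: if d ∈ A - A then -d ∈ A - A.
Enumerate nonzero differences d = a - a' with a > a' (then include -d):
Positive differences: {1, 2, 3, 4, 5, 6, 7, 8, 9, 10, 11, 12, 14}
Full difference set: {0} ∪ (positive diffs) ∪ (negative diffs).
|A - A| = 1 + 2·13 = 27 (matches direct enumeration: 27).

|A - A| = 27


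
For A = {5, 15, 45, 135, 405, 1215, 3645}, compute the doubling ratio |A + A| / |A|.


|A| = 7.
Compute A + A by enumerating all 49 pairs.
A + A = {10, 20, 30, 50, 60, 90, 140, 150, 180, 270, 410, 420, 450, 540, 810, 1220, 1230, 1260, 1350, 1620, 2430, 3650, 3660, 3690, 3780, 4050, 4860, 7290}, so |A + A| = 28.
K = |A + A| / |A| = 28/7 = 4/1 ≈ 4.0000.
Reference: AP of size 7 gives K = 13/7 ≈ 1.8571; a fully generic set of size 7 gives K ≈ 4.0000.

|A| = 7, |A + A| = 28, K = 28/7 = 4/1.


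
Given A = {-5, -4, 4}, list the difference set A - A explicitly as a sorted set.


A - A = {a - a' : a, a' ∈ A}.
Compute a - a' for each ordered pair (a, a'):
a = -5: -5--5=0, -5--4=-1, -5-4=-9
a = -4: -4--5=1, -4--4=0, -4-4=-8
a = 4: 4--5=9, 4--4=8, 4-4=0
Collecting distinct values (and noting 0 appears from a-a):
A - A = {-9, -8, -1, 0, 1, 8, 9}
|A - A| = 7

A - A = {-9, -8, -1, 0, 1, 8, 9}


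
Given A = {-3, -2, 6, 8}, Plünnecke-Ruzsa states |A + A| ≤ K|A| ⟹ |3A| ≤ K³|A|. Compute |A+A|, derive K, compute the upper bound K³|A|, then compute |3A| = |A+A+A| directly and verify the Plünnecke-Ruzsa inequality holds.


|A| = 4.
Step 1: Compute A + A by enumerating all 16 pairs.
A + A = {-6, -5, -4, 3, 4, 5, 6, 12, 14, 16}, so |A + A| = 10.
Step 2: Doubling constant K = |A + A|/|A| = 10/4 = 10/4 ≈ 2.5000.
Step 3: Plünnecke-Ruzsa gives |3A| ≤ K³·|A| = (2.5000)³ · 4 ≈ 62.5000.
Step 4: Compute 3A = A + A + A directly by enumerating all triples (a,b,c) ∈ A³; |3A| = 19.
Step 5: Check 19 ≤ 62.5000? Yes ✓.

K = 10/4, Plünnecke-Ruzsa bound K³|A| ≈ 62.5000, |3A| = 19, inequality holds.


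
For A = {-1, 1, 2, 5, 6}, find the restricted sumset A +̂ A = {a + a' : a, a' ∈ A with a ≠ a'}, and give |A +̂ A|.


Restricted sumset: A +̂ A = {a + a' : a ∈ A, a' ∈ A, a ≠ a'}.
Equivalently, take A + A and drop any sum 2a that is achievable ONLY as a + a for a ∈ A (i.e. sums representable only with equal summands).
Enumerate pairs (a, a') with a < a' (symmetric, so each unordered pair gives one sum; this covers all a ≠ a'):
  -1 + 1 = 0
  -1 + 2 = 1
  -1 + 5 = 4
  -1 + 6 = 5
  1 + 2 = 3
  1 + 5 = 6
  1 + 6 = 7
  2 + 5 = 7
  2 + 6 = 8
  5 + 6 = 11
Collected distinct sums: {0, 1, 3, 4, 5, 6, 7, 8, 11}
|A +̂ A| = 9
(Reference bound: |A +̂ A| ≥ 2|A| - 3 for |A| ≥ 2, with |A| = 5 giving ≥ 7.)

|A +̂ A| = 9


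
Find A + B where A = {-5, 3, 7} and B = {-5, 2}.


A + B = {a + b : a ∈ A, b ∈ B}.
Enumerate all |A|·|B| = 3·2 = 6 pairs (a, b) and collect distinct sums.
a = -5: -5+-5=-10, -5+2=-3
a = 3: 3+-5=-2, 3+2=5
a = 7: 7+-5=2, 7+2=9
Collecting distinct sums: A + B = {-10, -3, -2, 2, 5, 9}
|A + B| = 6

A + B = {-10, -3, -2, 2, 5, 9}


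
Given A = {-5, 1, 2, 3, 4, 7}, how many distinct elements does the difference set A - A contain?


A - A = {a - a' : a, a' ∈ A}; |A| = 6.
Bounds: 2|A|-1 ≤ |A - A| ≤ |A|² - |A| + 1, i.e. 11 ≤ |A - A| ≤ 31.
Note: 0 ∈ A - A always (from a - a). The set is symmetric: if d ∈ A - A then -d ∈ A - A.
Enumerate nonzero differences d = a - a' with a > a' (then include -d):
Positive differences: {1, 2, 3, 4, 5, 6, 7, 8, 9, 12}
Full difference set: {0} ∪ (positive diffs) ∪ (negative diffs).
|A - A| = 1 + 2·10 = 21 (matches direct enumeration: 21).

|A - A| = 21


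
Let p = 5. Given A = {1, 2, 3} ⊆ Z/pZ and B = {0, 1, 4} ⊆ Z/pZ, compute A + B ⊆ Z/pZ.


Work in Z/5Z: reduce every sum a + b modulo 5.
Enumerate all 9 pairs:
a = 1: 1+0=1, 1+1=2, 1+4=0
a = 2: 2+0=2, 2+1=3, 2+4=1
a = 3: 3+0=3, 3+1=4, 3+4=2
Distinct residues collected: {0, 1, 2, 3, 4}
|A + B| = 5 (out of 5 total residues).

A + B = {0, 1, 2, 3, 4}


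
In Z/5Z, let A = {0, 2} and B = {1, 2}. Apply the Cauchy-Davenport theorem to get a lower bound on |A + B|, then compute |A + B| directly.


Cauchy-Davenport: |A + B| ≥ min(p, |A| + |B| - 1) for A, B nonempty in Z/pZ.
|A| = 2, |B| = 2, p = 5.
CD lower bound = min(5, 2 + 2 - 1) = min(5, 3) = 3.
Compute A + B mod 5 directly:
a = 0: 0+1=1, 0+2=2
a = 2: 2+1=3, 2+2=4
A + B = {1, 2, 3, 4}, so |A + B| = 4.
Verify: 4 ≥ 3? Yes ✓.

CD lower bound = 3, actual |A + B| = 4.


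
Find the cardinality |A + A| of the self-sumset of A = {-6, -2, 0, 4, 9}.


A + A = {a + a' : a, a' ∈ A}; |A| = 5.
General bounds: 2|A| - 1 ≤ |A + A| ≤ |A|(|A|+1)/2, i.e. 9 ≤ |A + A| ≤ 15.
Lower bound 2|A|-1 is attained iff A is an arithmetic progression.
Enumerate sums a + a' for a ≤ a' (symmetric, so this suffices):
a = -6: -6+-6=-12, -6+-2=-8, -6+0=-6, -6+4=-2, -6+9=3
a = -2: -2+-2=-4, -2+0=-2, -2+4=2, -2+9=7
a = 0: 0+0=0, 0+4=4, 0+9=9
a = 4: 4+4=8, 4+9=13
a = 9: 9+9=18
Distinct sums: {-12, -8, -6, -4, -2, 0, 2, 3, 4, 7, 8, 9, 13, 18}
|A + A| = 14

|A + A| = 14


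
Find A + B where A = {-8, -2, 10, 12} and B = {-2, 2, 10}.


A + B = {a + b : a ∈ A, b ∈ B}.
Enumerate all |A|·|B| = 4·3 = 12 pairs (a, b) and collect distinct sums.
a = -8: -8+-2=-10, -8+2=-6, -8+10=2
a = -2: -2+-2=-4, -2+2=0, -2+10=8
a = 10: 10+-2=8, 10+2=12, 10+10=20
a = 12: 12+-2=10, 12+2=14, 12+10=22
Collecting distinct sums: A + B = {-10, -6, -4, 0, 2, 8, 10, 12, 14, 20, 22}
|A + B| = 11

A + B = {-10, -6, -4, 0, 2, 8, 10, 12, 14, 20, 22}


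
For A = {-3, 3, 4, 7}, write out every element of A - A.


A - A = {a - a' : a, a' ∈ A}.
Compute a - a' for each ordered pair (a, a'):
a = -3: -3--3=0, -3-3=-6, -3-4=-7, -3-7=-10
a = 3: 3--3=6, 3-3=0, 3-4=-1, 3-7=-4
a = 4: 4--3=7, 4-3=1, 4-4=0, 4-7=-3
a = 7: 7--3=10, 7-3=4, 7-4=3, 7-7=0
Collecting distinct values (and noting 0 appears from a-a):
A - A = {-10, -7, -6, -4, -3, -1, 0, 1, 3, 4, 6, 7, 10}
|A - A| = 13

A - A = {-10, -7, -6, -4, -3, -1, 0, 1, 3, 4, 6, 7, 10}


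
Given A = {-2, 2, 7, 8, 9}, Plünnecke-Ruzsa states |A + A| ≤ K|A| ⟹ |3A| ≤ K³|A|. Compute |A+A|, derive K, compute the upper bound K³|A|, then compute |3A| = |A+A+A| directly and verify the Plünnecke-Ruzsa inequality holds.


|A| = 5.
Step 1: Compute A + A by enumerating all 25 pairs.
A + A = {-4, 0, 4, 5, 6, 7, 9, 10, 11, 14, 15, 16, 17, 18}, so |A + A| = 14.
Step 2: Doubling constant K = |A + A|/|A| = 14/5 = 14/5 ≈ 2.8000.
Step 3: Plünnecke-Ruzsa gives |3A| ≤ K³·|A| = (2.8000)³ · 5 ≈ 109.7600.
Step 4: Compute 3A = A + A + A directly by enumerating all triples (a,b,c) ∈ A³; |3A| = 27.
Step 5: Check 27 ≤ 109.7600? Yes ✓.

K = 14/5, Plünnecke-Ruzsa bound K³|A| ≈ 109.7600, |3A| = 27, inequality holds.


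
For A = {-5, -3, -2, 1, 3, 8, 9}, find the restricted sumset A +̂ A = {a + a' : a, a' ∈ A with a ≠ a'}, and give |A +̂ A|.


Restricted sumset: A +̂ A = {a + a' : a ∈ A, a' ∈ A, a ≠ a'}.
Equivalently, take A + A and drop any sum 2a that is achievable ONLY as a + a for a ∈ A (i.e. sums representable only with equal summands).
Enumerate pairs (a, a') with a < a' (symmetric, so each unordered pair gives one sum; this covers all a ≠ a'):
  -5 + -3 = -8
  -5 + -2 = -7
  -5 + 1 = -4
  -5 + 3 = -2
  -5 + 8 = 3
  -5 + 9 = 4
  -3 + -2 = -5
  -3 + 1 = -2
  -3 + 3 = 0
  -3 + 8 = 5
  -3 + 9 = 6
  -2 + 1 = -1
  -2 + 3 = 1
  -2 + 8 = 6
  -2 + 9 = 7
  1 + 3 = 4
  1 + 8 = 9
  1 + 9 = 10
  3 + 8 = 11
  3 + 9 = 12
  8 + 9 = 17
Collected distinct sums: {-8, -7, -5, -4, -2, -1, 0, 1, 3, 4, 5, 6, 7, 9, 10, 11, 12, 17}
|A +̂ A| = 18
(Reference bound: |A +̂ A| ≥ 2|A| - 3 for |A| ≥ 2, with |A| = 7 giving ≥ 11.)

|A +̂ A| = 18


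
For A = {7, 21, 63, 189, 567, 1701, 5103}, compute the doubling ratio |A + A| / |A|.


|A| = 7.
Compute A + A by enumerating all 49 pairs.
A + A = {14, 28, 42, 70, 84, 126, 196, 210, 252, 378, 574, 588, 630, 756, 1134, 1708, 1722, 1764, 1890, 2268, 3402, 5110, 5124, 5166, 5292, 5670, 6804, 10206}, so |A + A| = 28.
K = |A + A| / |A| = 28/7 = 4/1 ≈ 4.0000.
Reference: AP of size 7 gives K = 13/7 ≈ 1.8571; a fully generic set of size 7 gives K ≈ 4.0000.

|A| = 7, |A + A| = 28, K = 28/7 = 4/1.


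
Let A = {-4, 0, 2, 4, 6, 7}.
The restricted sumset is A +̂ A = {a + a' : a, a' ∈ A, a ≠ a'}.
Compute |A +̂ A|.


Restricted sumset: A +̂ A = {a + a' : a ∈ A, a' ∈ A, a ≠ a'}.
Equivalently, take A + A and drop any sum 2a that is achievable ONLY as a + a for a ∈ A (i.e. sums representable only with equal summands).
Enumerate pairs (a, a') with a < a' (symmetric, so each unordered pair gives one sum; this covers all a ≠ a'):
  -4 + 0 = -4
  -4 + 2 = -2
  -4 + 4 = 0
  -4 + 6 = 2
  -4 + 7 = 3
  0 + 2 = 2
  0 + 4 = 4
  0 + 6 = 6
  0 + 7 = 7
  2 + 4 = 6
  2 + 6 = 8
  2 + 7 = 9
  4 + 6 = 10
  4 + 7 = 11
  6 + 7 = 13
Collected distinct sums: {-4, -2, 0, 2, 3, 4, 6, 7, 8, 9, 10, 11, 13}
|A +̂ A| = 13
(Reference bound: |A +̂ A| ≥ 2|A| - 3 for |A| ≥ 2, with |A| = 6 giving ≥ 9.)

|A +̂ A| = 13


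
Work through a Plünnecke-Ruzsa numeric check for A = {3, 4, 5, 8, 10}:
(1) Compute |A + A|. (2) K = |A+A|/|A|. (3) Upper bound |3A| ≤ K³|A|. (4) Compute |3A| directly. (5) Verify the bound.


|A| = 5.
Step 1: Compute A + A by enumerating all 25 pairs.
A + A = {6, 7, 8, 9, 10, 11, 12, 13, 14, 15, 16, 18, 20}, so |A + A| = 13.
Step 2: Doubling constant K = |A + A|/|A| = 13/5 = 13/5 ≈ 2.6000.
Step 3: Plünnecke-Ruzsa gives |3A| ≤ K³·|A| = (2.6000)³ · 5 ≈ 87.8800.
Step 4: Compute 3A = A + A + A directly by enumerating all triples (a,b,c) ∈ A³; |3A| = 20.
Step 5: Check 20 ≤ 87.8800? Yes ✓.

K = 13/5, Plünnecke-Ruzsa bound K³|A| ≈ 87.8800, |3A| = 20, inequality holds.


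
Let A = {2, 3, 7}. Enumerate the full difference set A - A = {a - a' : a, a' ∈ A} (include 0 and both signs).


A - A = {a - a' : a, a' ∈ A}.
Compute a - a' for each ordered pair (a, a'):
a = 2: 2-2=0, 2-3=-1, 2-7=-5
a = 3: 3-2=1, 3-3=0, 3-7=-4
a = 7: 7-2=5, 7-3=4, 7-7=0
Collecting distinct values (and noting 0 appears from a-a):
A - A = {-5, -4, -1, 0, 1, 4, 5}
|A - A| = 7

A - A = {-5, -4, -1, 0, 1, 4, 5}


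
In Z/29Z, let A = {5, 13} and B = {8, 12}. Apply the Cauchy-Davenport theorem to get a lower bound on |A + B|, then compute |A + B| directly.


Cauchy-Davenport: |A + B| ≥ min(p, |A| + |B| - 1) for A, B nonempty in Z/pZ.
|A| = 2, |B| = 2, p = 29.
CD lower bound = min(29, 2 + 2 - 1) = min(29, 3) = 3.
Compute A + B mod 29 directly:
a = 5: 5+8=13, 5+12=17
a = 13: 13+8=21, 13+12=25
A + B = {13, 17, 21, 25}, so |A + B| = 4.
Verify: 4 ≥ 3? Yes ✓.

CD lower bound = 3, actual |A + B| = 4.


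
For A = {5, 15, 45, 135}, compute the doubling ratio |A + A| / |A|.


|A| = 4.
Compute A + A by enumerating all 16 pairs.
A + A = {10, 20, 30, 50, 60, 90, 140, 150, 180, 270}, so |A + A| = 10.
K = |A + A| / |A| = 10/4 = 5/2 ≈ 2.5000.
Reference: AP of size 4 gives K = 7/4 ≈ 1.7500; a fully generic set of size 4 gives K ≈ 2.5000.

|A| = 4, |A + A| = 10, K = 10/4 = 5/2.


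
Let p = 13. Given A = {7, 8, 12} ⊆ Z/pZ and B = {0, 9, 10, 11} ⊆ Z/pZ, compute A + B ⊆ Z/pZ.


Work in Z/13Z: reduce every sum a + b modulo 13.
Enumerate all 12 pairs:
a = 7: 7+0=7, 7+9=3, 7+10=4, 7+11=5
a = 8: 8+0=8, 8+9=4, 8+10=5, 8+11=6
a = 12: 12+0=12, 12+9=8, 12+10=9, 12+11=10
Distinct residues collected: {3, 4, 5, 6, 7, 8, 9, 10, 12}
|A + B| = 9 (out of 13 total residues).

A + B = {3, 4, 5, 6, 7, 8, 9, 10, 12}


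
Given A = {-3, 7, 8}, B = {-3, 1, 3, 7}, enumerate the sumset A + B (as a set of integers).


A + B = {a + b : a ∈ A, b ∈ B}.
Enumerate all |A|·|B| = 3·4 = 12 pairs (a, b) and collect distinct sums.
a = -3: -3+-3=-6, -3+1=-2, -3+3=0, -3+7=4
a = 7: 7+-3=4, 7+1=8, 7+3=10, 7+7=14
a = 8: 8+-3=5, 8+1=9, 8+3=11, 8+7=15
Collecting distinct sums: A + B = {-6, -2, 0, 4, 5, 8, 9, 10, 11, 14, 15}
|A + B| = 11

A + B = {-6, -2, 0, 4, 5, 8, 9, 10, 11, 14, 15}


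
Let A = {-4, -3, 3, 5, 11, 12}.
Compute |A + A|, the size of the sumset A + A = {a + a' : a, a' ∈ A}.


A + A = {a + a' : a, a' ∈ A}; |A| = 6.
General bounds: 2|A| - 1 ≤ |A + A| ≤ |A|(|A|+1)/2, i.e. 11 ≤ |A + A| ≤ 21.
Lower bound 2|A|-1 is attained iff A is an arithmetic progression.
Enumerate sums a + a' for a ≤ a' (symmetric, so this suffices):
a = -4: -4+-4=-8, -4+-3=-7, -4+3=-1, -4+5=1, -4+11=7, -4+12=8
a = -3: -3+-3=-6, -3+3=0, -3+5=2, -3+11=8, -3+12=9
a = 3: 3+3=6, 3+5=8, 3+11=14, 3+12=15
a = 5: 5+5=10, 5+11=16, 5+12=17
a = 11: 11+11=22, 11+12=23
a = 12: 12+12=24
Distinct sums: {-8, -7, -6, -1, 0, 1, 2, 6, 7, 8, 9, 10, 14, 15, 16, 17, 22, 23, 24}
|A + A| = 19

|A + A| = 19


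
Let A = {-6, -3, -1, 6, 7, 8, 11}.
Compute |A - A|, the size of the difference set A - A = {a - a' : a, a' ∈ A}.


A - A = {a - a' : a, a' ∈ A}; |A| = 7.
Bounds: 2|A|-1 ≤ |A - A| ≤ |A|² - |A| + 1, i.e. 13 ≤ |A - A| ≤ 43.
Note: 0 ∈ A - A always (from a - a). The set is symmetric: if d ∈ A - A then -d ∈ A - A.
Enumerate nonzero differences d = a - a' with a > a' (then include -d):
Positive differences: {1, 2, 3, 4, 5, 7, 8, 9, 10, 11, 12, 13, 14, 17}
Full difference set: {0} ∪ (positive diffs) ∪ (negative diffs).
|A - A| = 1 + 2·14 = 29 (matches direct enumeration: 29).

|A - A| = 29


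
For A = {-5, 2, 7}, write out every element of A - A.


A - A = {a - a' : a, a' ∈ A}.
Compute a - a' for each ordered pair (a, a'):
a = -5: -5--5=0, -5-2=-7, -5-7=-12
a = 2: 2--5=7, 2-2=0, 2-7=-5
a = 7: 7--5=12, 7-2=5, 7-7=0
Collecting distinct values (and noting 0 appears from a-a):
A - A = {-12, -7, -5, 0, 5, 7, 12}
|A - A| = 7

A - A = {-12, -7, -5, 0, 5, 7, 12}


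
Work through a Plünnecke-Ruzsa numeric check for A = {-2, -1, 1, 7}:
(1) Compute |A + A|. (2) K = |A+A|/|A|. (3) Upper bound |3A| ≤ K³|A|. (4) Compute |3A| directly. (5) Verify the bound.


|A| = 4.
Step 1: Compute A + A by enumerating all 16 pairs.
A + A = {-4, -3, -2, -1, 0, 2, 5, 6, 8, 14}, so |A + A| = 10.
Step 2: Doubling constant K = |A + A|/|A| = 10/4 = 10/4 ≈ 2.5000.
Step 3: Plünnecke-Ruzsa gives |3A| ≤ K³·|A| = (2.5000)³ · 4 ≈ 62.5000.
Step 4: Compute 3A = A + A + A directly by enumerating all triples (a,b,c) ∈ A³; |3A| = 18.
Step 5: Check 18 ≤ 62.5000? Yes ✓.

K = 10/4, Plünnecke-Ruzsa bound K³|A| ≈ 62.5000, |3A| = 18, inequality holds.


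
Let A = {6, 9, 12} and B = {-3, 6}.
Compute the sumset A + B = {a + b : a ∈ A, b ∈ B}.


A + B = {a + b : a ∈ A, b ∈ B}.
Enumerate all |A|·|B| = 3·2 = 6 pairs (a, b) and collect distinct sums.
a = 6: 6+-3=3, 6+6=12
a = 9: 9+-3=6, 9+6=15
a = 12: 12+-3=9, 12+6=18
Collecting distinct sums: A + B = {3, 6, 9, 12, 15, 18}
|A + B| = 6

A + B = {3, 6, 9, 12, 15, 18}


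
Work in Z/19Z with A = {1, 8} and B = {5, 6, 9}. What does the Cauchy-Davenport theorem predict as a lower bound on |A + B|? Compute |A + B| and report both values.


Cauchy-Davenport: |A + B| ≥ min(p, |A| + |B| - 1) for A, B nonempty in Z/pZ.
|A| = 2, |B| = 3, p = 19.
CD lower bound = min(19, 2 + 3 - 1) = min(19, 4) = 4.
Compute A + B mod 19 directly:
a = 1: 1+5=6, 1+6=7, 1+9=10
a = 8: 8+5=13, 8+6=14, 8+9=17
A + B = {6, 7, 10, 13, 14, 17}, so |A + B| = 6.
Verify: 6 ≥ 4? Yes ✓.

CD lower bound = 4, actual |A + B| = 6.


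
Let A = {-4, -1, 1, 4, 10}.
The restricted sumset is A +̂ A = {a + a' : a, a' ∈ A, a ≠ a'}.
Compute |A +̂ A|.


Restricted sumset: A +̂ A = {a + a' : a ∈ A, a' ∈ A, a ≠ a'}.
Equivalently, take A + A and drop any sum 2a that is achievable ONLY as a + a for a ∈ A (i.e. sums representable only with equal summands).
Enumerate pairs (a, a') with a < a' (symmetric, so each unordered pair gives one sum; this covers all a ≠ a'):
  -4 + -1 = -5
  -4 + 1 = -3
  -4 + 4 = 0
  -4 + 10 = 6
  -1 + 1 = 0
  -1 + 4 = 3
  -1 + 10 = 9
  1 + 4 = 5
  1 + 10 = 11
  4 + 10 = 14
Collected distinct sums: {-5, -3, 0, 3, 5, 6, 9, 11, 14}
|A +̂ A| = 9
(Reference bound: |A +̂ A| ≥ 2|A| - 3 for |A| ≥ 2, with |A| = 5 giving ≥ 7.)

|A +̂ A| = 9


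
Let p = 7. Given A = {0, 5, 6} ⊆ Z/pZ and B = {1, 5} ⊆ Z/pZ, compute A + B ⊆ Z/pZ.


Work in Z/7Z: reduce every sum a + b modulo 7.
Enumerate all 6 pairs:
a = 0: 0+1=1, 0+5=5
a = 5: 5+1=6, 5+5=3
a = 6: 6+1=0, 6+5=4
Distinct residues collected: {0, 1, 3, 4, 5, 6}
|A + B| = 6 (out of 7 total residues).

A + B = {0, 1, 3, 4, 5, 6}


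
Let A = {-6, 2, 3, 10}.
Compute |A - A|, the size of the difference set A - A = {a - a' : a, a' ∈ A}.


A - A = {a - a' : a, a' ∈ A}; |A| = 4.
Bounds: 2|A|-1 ≤ |A - A| ≤ |A|² - |A| + 1, i.e. 7 ≤ |A - A| ≤ 13.
Note: 0 ∈ A - A always (from a - a). The set is symmetric: if d ∈ A - A then -d ∈ A - A.
Enumerate nonzero differences d = a - a' with a > a' (then include -d):
Positive differences: {1, 7, 8, 9, 16}
Full difference set: {0} ∪ (positive diffs) ∪ (negative diffs).
|A - A| = 1 + 2·5 = 11 (matches direct enumeration: 11).

|A - A| = 11


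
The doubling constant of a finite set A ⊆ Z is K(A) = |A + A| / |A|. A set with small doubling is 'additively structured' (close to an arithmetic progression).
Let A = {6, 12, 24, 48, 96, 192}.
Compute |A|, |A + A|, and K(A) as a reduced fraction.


|A| = 6.
Compute A + A by enumerating all 36 pairs.
A + A = {12, 18, 24, 30, 36, 48, 54, 60, 72, 96, 102, 108, 120, 144, 192, 198, 204, 216, 240, 288, 384}, so |A + A| = 21.
K = |A + A| / |A| = 21/6 = 7/2 ≈ 3.5000.
Reference: AP of size 6 gives K = 11/6 ≈ 1.8333; a fully generic set of size 6 gives K ≈ 3.5000.

|A| = 6, |A + A| = 21, K = 21/6 = 7/2.


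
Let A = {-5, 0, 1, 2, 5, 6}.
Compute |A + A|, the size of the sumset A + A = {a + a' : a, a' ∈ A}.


A + A = {a + a' : a, a' ∈ A}; |A| = 6.
General bounds: 2|A| - 1 ≤ |A + A| ≤ |A|(|A|+1)/2, i.e. 11 ≤ |A + A| ≤ 21.
Lower bound 2|A|-1 is attained iff A is an arithmetic progression.
Enumerate sums a + a' for a ≤ a' (symmetric, so this suffices):
a = -5: -5+-5=-10, -5+0=-5, -5+1=-4, -5+2=-3, -5+5=0, -5+6=1
a = 0: 0+0=0, 0+1=1, 0+2=2, 0+5=5, 0+6=6
a = 1: 1+1=2, 1+2=3, 1+5=6, 1+6=7
a = 2: 2+2=4, 2+5=7, 2+6=8
a = 5: 5+5=10, 5+6=11
a = 6: 6+6=12
Distinct sums: {-10, -5, -4, -3, 0, 1, 2, 3, 4, 5, 6, 7, 8, 10, 11, 12}
|A + A| = 16

|A + A| = 16


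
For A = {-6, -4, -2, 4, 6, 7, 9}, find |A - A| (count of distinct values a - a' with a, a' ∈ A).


A - A = {a - a' : a, a' ∈ A}; |A| = 7.
Bounds: 2|A|-1 ≤ |A - A| ≤ |A|² - |A| + 1, i.e. 13 ≤ |A - A| ≤ 43.
Note: 0 ∈ A - A always (from a - a). The set is symmetric: if d ∈ A - A then -d ∈ A - A.
Enumerate nonzero differences d = a - a' with a > a' (then include -d):
Positive differences: {1, 2, 3, 4, 5, 6, 8, 9, 10, 11, 12, 13, 15}
Full difference set: {0} ∪ (positive diffs) ∪ (negative diffs).
|A - A| = 1 + 2·13 = 27 (matches direct enumeration: 27).

|A - A| = 27


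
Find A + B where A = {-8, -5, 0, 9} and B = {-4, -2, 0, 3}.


A + B = {a + b : a ∈ A, b ∈ B}.
Enumerate all |A|·|B| = 4·4 = 16 pairs (a, b) and collect distinct sums.
a = -8: -8+-4=-12, -8+-2=-10, -8+0=-8, -8+3=-5
a = -5: -5+-4=-9, -5+-2=-7, -5+0=-5, -5+3=-2
a = 0: 0+-4=-4, 0+-2=-2, 0+0=0, 0+3=3
a = 9: 9+-4=5, 9+-2=7, 9+0=9, 9+3=12
Collecting distinct sums: A + B = {-12, -10, -9, -8, -7, -5, -4, -2, 0, 3, 5, 7, 9, 12}
|A + B| = 14

A + B = {-12, -10, -9, -8, -7, -5, -4, -2, 0, 3, 5, 7, 9, 12}


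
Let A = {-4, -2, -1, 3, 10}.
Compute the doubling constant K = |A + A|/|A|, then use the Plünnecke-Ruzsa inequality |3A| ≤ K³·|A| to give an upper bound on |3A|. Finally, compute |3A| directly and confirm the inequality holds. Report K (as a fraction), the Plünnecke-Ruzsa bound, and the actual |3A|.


|A| = 5.
Step 1: Compute A + A by enumerating all 25 pairs.
A + A = {-8, -6, -5, -4, -3, -2, -1, 1, 2, 6, 8, 9, 13, 20}, so |A + A| = 14.
Step 2: Doubling constant K = |A + A|/|A| = 14/5 = 14/5 ≈ 2.8000.
Step 3: Plünnecke-Ruzsa gives |3A| ≤ K³·|A| = (2.8000)³ · 5 ≈ 109.7600.
Step 4: Compute 3A = A + A + A directly by enumerating all triples (a,b,c) ∈ A³; |3A| = 27.
Step 5: Check 27 ≤ 109.7600? Yes ✓.

K = 14/5, Plünnecke-Ruzsa bound K³|A| ≈ 109.7600, |3A| = 27, inequality holds.


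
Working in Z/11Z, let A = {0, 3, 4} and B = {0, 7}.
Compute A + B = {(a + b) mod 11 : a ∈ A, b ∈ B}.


Work in Z/11Z: reduce every sum a + b modulo 11.
Enumerate all 6 pairs:
a = 0: 0+0=0, 0+7=7
a = 3: 3+0=3, 3+7=10
a = 4: 4+0=4, 4+7=0
Distinct residues collected: {0, 3, 4, 7, 10}
|A + B| = 5 (out of 11 total residues).

A + B = {0, 3, 4, 7, 10}


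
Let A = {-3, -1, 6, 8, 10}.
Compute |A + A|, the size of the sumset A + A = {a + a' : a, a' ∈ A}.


A + A = {a + a' : a, a' ∈ A}; |A| = 5.
General bounds: 2|A| - 1 ≤ |A + A| ≤ |A|(|A|+1)/2, i.e. 9 ≤ |A + A| ≤ 15.
Lower bound 2|A|-1 is attained iff A is an arithmetic progression.
Enumerate sums a + a' for a ≤ a' (symmetric, so this suffices):
a = -3: -3+-3=-6, -3+-1=-4, -3+6=3, -3+8=5, -3+10=7
a = -1: -1+-1=-2, -1+6=5, -1+8=7, -1+10=9
a = 6: 6+6=12, 6+8=14, 6+10=16
a = 8: 8+8=16, 8+10=18
a = 10: 10+10=20
Distinct sums: {-6, -4, -2, 3, 5, 7, 9, 12, 14, 16, 18, 20}
|A + A| = 12

|A + A| = 12


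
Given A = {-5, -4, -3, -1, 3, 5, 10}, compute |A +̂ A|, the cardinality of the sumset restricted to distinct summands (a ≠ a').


Restricted sumset: A +̂ A = {a + a' : a ∈ A, a' ∈ A, a ≠ a'}.
Equivalently, take A + A and drop any sum 2a that is achievable ONLY as a + a for a ∈ A (i.e. sums representable only with equal summands).
Enumerate pairs (a, a') with a < a' (symmetric, so each unordered pair gives one sum; this covers all a ≠ a'):
  -5 + -4 = -9
  -5 + -3 = -8
  -5 + -1 = -6
  -5 + 3 = -2
  -5 + 5 = 0
  -5 + 10 = 5
  -4 + -3 = -7
  -4 + -1 = -5
  -4 + 3 = -1
  -4 + 5 = 1
  -4 + 10 = 6
  -3 + -1 = -4
  -3 + 3 = 0
  -3 + 5 = 2
  -3 + 10 = 7
  -1 + 3 = 2
  -1 + 5 = 4
  -1 + 10 = 9
  3 + 5 = 8
  3 + 10 = 13
  5 + 10 = 15
Collected distinct sums: {-9, -8, -7, -6, -5, -4, -2, -1, 0, 1, 2, 4, 5, 6, 7, 8, 9, 13, 15}
|A +̂ A| = 19
(Reference bound: |A +̂ A| ≥ 2|A| - 3 for |A| ≥ 2, with |A| = 7 giving ≥ 11.)

|A +̂ A| = 19


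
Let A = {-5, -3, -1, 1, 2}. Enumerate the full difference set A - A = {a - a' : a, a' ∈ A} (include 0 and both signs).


A - A = {a - a' : a, a' ∈ A}.
Compute a - a' for each ordered pair (a, a'):
a = -5: -5--5=0, -5--3=-2, -5--1=-4, -5-1=-6, -5-2=-7
a = -3: -3--5=2, -3--3=0, -3--1=-2, -3-1=-4, -3-2=-5
a = -1: -1--5=4, -1--3=2, -1--1=0, -1-1=-2, -1-2=-3
a = 1: 1--5=6, 1--3=4, 1--1=2, 1-1=0, 1-2=-1
a = 2: 2--5=7, 2--3=5, 2--1=3, 2-1=1, 2-2=0
Collecting distinct values (and noting 0 appears from a-a):
A - A = {-7, -6, -5, -4, -3, -2, -1, 0, 1, 2, 3, 4, 5, 6, 7}
|A - A| = 15

A - A = {-7, -6, -5, -4, -3, -2, -1, 0, 1, 2, 3, 4, 5, 6, 7}


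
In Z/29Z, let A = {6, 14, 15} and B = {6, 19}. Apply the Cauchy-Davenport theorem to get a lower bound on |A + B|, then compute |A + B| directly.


Cauchy-Davenport: |A + B| ≥ min(p, |A| + |B| - 1) for A, B nonempty in Z/pZ.
|A| = 3, |B| = 2, p = 29.
CD lower bound = min(29, 3 + 2 - 1) = min(29, 4) = 4.
Compute A + B mod 29 directly:
a = 6: 6+6=12, 6+19=25
a = 14: 14+6=20, 14+19=4
a = 15: 15+6=21, 15+19=5
A + B = {4, 5, 12, 20, 21, 25}, so |A + B| = 6.
Verify: 6 ≥ 4? Yes ✓.

CD lower bound = 4, actual |A + B| = 6.


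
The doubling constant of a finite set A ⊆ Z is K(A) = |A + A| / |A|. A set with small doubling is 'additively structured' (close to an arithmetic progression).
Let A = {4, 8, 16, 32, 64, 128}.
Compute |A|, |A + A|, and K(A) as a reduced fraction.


|A| = 6.
Compute A + A by enumerating all 36 pairs.
A + A = {8, 12, 16, 20, 24, 32, 36, 40, 48, 64, 68, 72, 80, 96, 128, 132, 136, 144, 160, 192, 256}, so |A + A| = 21.
K = |A + A| / |A| = 21/6 = 7/2 ≈ 3.5000.
Reference: AP of size 6 gives K = 11/6 ≈ 1.8333; a fully generic set of size 6 gives K ≈ 3.5000.

|A| = 6, |A + A| = 21, K = 21/6 = 7/2.


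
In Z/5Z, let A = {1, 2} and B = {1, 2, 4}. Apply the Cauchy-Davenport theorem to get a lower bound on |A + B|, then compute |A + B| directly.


Cauchy-Davenport: |A + B| ≥ min(p, |A| + |B| - 1) for A, B nonempty in Z/pZ.
|A| = 2, |B| = 3, p = 5.
CD lower bound = min(5, 2 + 3 - 1) = min(5, 4) = 4.
Compute A + B mod 5 directly:
a = 1: 1+1=2, 1+2=3, 1+4=0
a = 2: 2+1=3, 2+2=4, 2+4=1
A + B = {0, 1, 2, 3, 4}, so |A + B| = 5.
Verify: 5 ≥ 4? Yes ✓.

CD lower bound = 4, actual |A + B| = 5.
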